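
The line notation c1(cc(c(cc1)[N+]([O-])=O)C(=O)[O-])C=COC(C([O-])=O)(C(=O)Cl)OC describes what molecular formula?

Heavy atoms from the SMILES: 13 C, 1 Cl, 1 N, 9 O.
Implicit hydrogens by atom environment:
  6 × O: no H
  4 × C: no H
  3 × C (aromatic): 1 H each → 3
  3 × C (aromatic): no H
  3 × O (charge -1): no H
  2 × C: 1 H each → 2
  1 × C: 3 H
  1 × Cl: no H
  1 × N (charge +1): no H
  Total hydrogens = 8.
Net charge -2.
Molecular formula: [C13H8ClNO9]2-

[C13H8ClNO9]2-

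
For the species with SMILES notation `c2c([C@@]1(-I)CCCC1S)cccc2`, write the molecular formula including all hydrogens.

C11H13IS

Heavy atoms from the SMILES: 11 C, 1 I, 1 S.
Implicit hydrogens by atom environment:
  5 × C (aromatic): 1 H each → 5
  3 × C: 2 H each → 6
  1 × C: 1 H
  1 × C: no H
  1 × C (aromatic): no H
  1 × I: no H
  1 × S: 1 H
  Total hydrogens = 13.
Molecular formula: C11H13IS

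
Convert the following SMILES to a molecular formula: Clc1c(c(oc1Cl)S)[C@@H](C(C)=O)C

Heavy atoms from the SMILES: 8 C, 2 Cl, 2 O, 1 S.
Implicit hydrogens by atom environment:
  4 × C (aromatic): no H
  2 × C: 3 H each → 6
  2 × Cl: no H
  1 × C: 1 H
  1 × C: no H
  1 × O (aromatic): no H
  1 × O: no H
  1 × S: 1 H
  Total hydrogens = 8.
Molecular formula: C8H8Cl2O2S

C8H8Cl2O2S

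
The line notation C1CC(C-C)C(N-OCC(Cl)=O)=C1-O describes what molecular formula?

Heavy atoms from the SMILES: 9 C, 1 Cl, 1 N, 3 O.
Implicit hydrogens by atom environment:
  4 × C: 2 H each → 8
  3 × C: no H
  2 × O: no H
  1 × C: 3 H
  1 × C: 1 H
  1 × Cl: no H
  1 × N: 1 H
  1 × O: 1 H
  Total hydrogens = 14.
Molecular formula: C9H14ClNO3

C9H14ClNO3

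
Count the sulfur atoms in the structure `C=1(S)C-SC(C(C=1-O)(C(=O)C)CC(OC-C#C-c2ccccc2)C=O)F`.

The symbol for sulfur appears 2 times in the SMILES.

2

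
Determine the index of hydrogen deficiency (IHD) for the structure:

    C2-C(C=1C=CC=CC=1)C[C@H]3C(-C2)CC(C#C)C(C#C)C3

10

Molecular formula from the SMILES: C20H22.
DoU = (2C + 2 + N − H − X)/2 = (2·20 + 2 + 0 − 22 − 0)/2 = 20/2 = 10.
(Structurally: 3 ring(s) + 7 π bond(s) = 10.)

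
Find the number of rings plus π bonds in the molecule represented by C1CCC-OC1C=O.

2

Molecular formula from the SMILES: C6H10O2.
DoU = (2C + 2 + N − H − X)/2 = (2·6 + 2 + 0 − 10 − 0)/2 = 4/2 = 2.
(Structurally: 1 ring(s) + 1 π bond(s) = 2.)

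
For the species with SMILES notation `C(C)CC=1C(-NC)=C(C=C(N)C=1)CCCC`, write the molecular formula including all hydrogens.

Heavy atoms from the SMILES: 14 C, 2 N.
Implicit hydrogens by atom environment:
  5 × C: 2 H each → 10
  4 × C (aromatic): no H
  3 × C: 3 H each → 9
  2 × C (aromatic): 1 H each → 2
  1 × N: 2 H
  1 × N: 1 H
  Total hydrogens = 24.
Molecular formula: C14H24N2

C14H24N2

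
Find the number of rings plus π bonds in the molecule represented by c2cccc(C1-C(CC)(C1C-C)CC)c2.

Molecular formula from the SMILES: C15H22.
DoU = (2C + 2 + N − H − X)/2 = (2·15 + 2 + 0 − 22 − 0)/2 = 10/2 = 5.
(Structurally: 2 ring(s) + 3 π bond(s) = 5.)

5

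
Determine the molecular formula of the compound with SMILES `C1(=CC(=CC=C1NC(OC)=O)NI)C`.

Heavy atoms from the SMILES: 9 C, 1 I, 2 N, 2 O.
Implicit hydrogens by atom environment:
  3 × C (aromatic): 1 H each → 3
  3 × C (aromatic): no H
  2 × C: 3 H each → 6
  2 × N: 1 H each → 2
  2 × O: no H
  1 × C: no H
  1 × I: no H
  Total hydrogens = 11.
Molecular formula: C9H11IN2O2

C9H11IN2O2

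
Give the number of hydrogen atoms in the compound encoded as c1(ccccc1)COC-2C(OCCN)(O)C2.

17

Hydrogens are implicit in SMILES; fill each atom to its normal valence:
  5 × C (aromatic): 1 H each → 5
  4 × C: 2 H each → 8
  2 × O: no H
  1 × C: 1 H
  1 × C: no H
  1 × C (aromatic): no H
  1 × N: 2 H
  1 × O: 1 H
  Total hydrogens = 17.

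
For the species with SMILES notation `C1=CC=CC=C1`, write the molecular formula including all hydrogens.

Heavy atoms from the SMILES: 6 C.
Implicit hydrogens by atom environment:
  6 × C (aromatic): 1 H each → 6
  Total hydrogens = 6.
Molecular formula: C6H6

C6H6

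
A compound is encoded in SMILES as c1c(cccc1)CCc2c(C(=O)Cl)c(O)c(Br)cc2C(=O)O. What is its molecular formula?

Heavy atoms from the SMILES: 1 Br, 16 C, 1 Cl, 4 O.
Implicit hydrogens by atom environment:
  6 × C (aromatic): 1 H each → 6
  6 × C (aromatic): no H
  2 × C: 2 H each → 4
  2 × C: no H
  2 × O: 1 H each → 2
  2 × O: no H
  1 × Br: no H
  1 × Cl: no H
  Total hydrogens = 12.
Molecular formula: C16H12BrClO4

C16H12BrClO4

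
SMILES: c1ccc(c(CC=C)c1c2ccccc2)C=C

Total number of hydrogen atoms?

16

Hydrogens are implicit in SMILES; fill each atom to its normal valence:
  8 × C (aromatic): 1 H each → 8
  4 × C (aromatic): no H
  3 × C: 2 H each → 6
  2 × C: 1 H each → 2
  Total hydrogens = 16.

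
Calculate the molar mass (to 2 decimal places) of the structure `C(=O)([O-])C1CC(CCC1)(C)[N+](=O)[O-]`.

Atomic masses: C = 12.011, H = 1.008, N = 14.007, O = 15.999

Molecular formula: C8H12NO4-.
M = 8×12.011 + 12×1.008 + 1×14.007 + 4×15.999 = 186.19 g/mol.

186.19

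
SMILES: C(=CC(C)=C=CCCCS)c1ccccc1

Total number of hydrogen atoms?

Hydrogens are implicit in SMILES; fill each atom to its normal valence:
  5 × C (aromatic): 1 H each → 5
  3 × C: 2 H each → 6
  3 × C: 1 H each → 3
  2 × C: no H
  1 × C: 3 H
  1 × C (aromatic): no H
  1 × S: 1 H
  Total hydrogens = 18.

18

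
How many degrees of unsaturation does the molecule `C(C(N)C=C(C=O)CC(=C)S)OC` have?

Molecular formula from the SMILES: C9H15NO2S.
DoU = (2C + 2 + N − H − X)/2 = (2·9 + 2 + 1 − 15 − 0)/2 = 6/2 = 3.
(Structurally: 0 ring(s) + 3 π bond(s) = 3.)

3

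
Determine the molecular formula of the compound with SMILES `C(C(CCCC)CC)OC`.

C9H20O

Heavy atoms from the SMILES: 9 C, 1 O.
Implicit hydrogens by atom environment:
  5 × C: 2 H each → 10
  3 × C: 3 H each → 9
  1 × C: 1 H
  1 × O: no H
  Total hydrogens = 20.
Molecular formula: C9H20O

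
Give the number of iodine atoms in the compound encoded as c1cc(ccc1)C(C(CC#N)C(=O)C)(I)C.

1

The symbol for iodine appears 1 time in the SMILES.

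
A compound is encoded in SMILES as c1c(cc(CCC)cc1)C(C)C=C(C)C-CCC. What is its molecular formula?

C18H28

Heavy atoms from the SMILES: 18 C.
Implicit hydrogens by atom environment:
  5 × C: 2 H each → 10
  4 × C: 3 H each → 12
  4 × C (aromatic): 1 H each → 4
  2 × C: 1 H each → 2
  2 × C (aromatic): no H
  1 × C: no H
  Total hydrogens = 28.
Molecular formula: C18H28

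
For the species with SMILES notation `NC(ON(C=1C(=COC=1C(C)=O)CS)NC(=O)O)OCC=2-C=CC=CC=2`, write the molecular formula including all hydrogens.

C16H19N3O6S

Heavy atoms from the SMILES: 16 C, 3 N, 6 O, 1 S.
Implicit hydrogens by atom environment:
  6 × C (aromatic): 1 H each → 6
  4 × C (aromatic): no H
  4 × O: no H
  2 × C: 2 H each → 4
  2 × C: no H
  1 × C: 3 H
  1 × C: 1 H
  1 × N: 2 H
  1 × N: 1 H
  1 × N: no H
  1 × O: 1 H
  1 × O (aromatic): no H
  1 × S: 1 H
  Total hydrogens = 19.
Molecular formula: C16H19N3O6S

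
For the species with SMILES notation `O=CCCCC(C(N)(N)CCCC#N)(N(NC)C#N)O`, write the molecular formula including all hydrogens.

Heavy atoms from the SMILES: 12 C, 6 N, 2 O.
Implicit hydrogens by atom environment:
  6 × C: 2 H each → 12
  4 × C: no H
  3 × N: no H
  2 × N: 2 H each → 4
  1 × C: 3 H
  1 × C: 1 H
  1 × N: 1 H
  1 × O: 1 H
  1 × O: no H
  Total hydrogens = 22.
Molecular formula: C12H22N6O2

C12H22N6O2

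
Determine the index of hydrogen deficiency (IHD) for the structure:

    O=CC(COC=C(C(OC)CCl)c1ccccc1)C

Molecular formula from the SMILES: C15H19ClO3.
DoU = (2C + 2 + N − H − X)/2 = (2·15 + 2 + 0 − 19 − 1)/2 = 12/2 = 6.
(Structurally: 1 ring(s) + 5 π bond(s) = 6.)

6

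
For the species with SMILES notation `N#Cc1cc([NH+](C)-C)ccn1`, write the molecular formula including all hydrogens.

Heavy atoms from the SMILES: 8 C, 3 N.
Implicit hydrogens by atom environment:
  3 × C (aromatic): 1 H each → 3
  2 × C: 3 H each → 6
  2 × C (aromatic): no H
  1 × C: no H
  1 × N (charge +1): 1 H
  1 × N (aromatic): no H
  1 × N: no H
  Total hydrogens = 10.
Net charge +1.
Molecular formula: C8H10N3+

C8H10N3+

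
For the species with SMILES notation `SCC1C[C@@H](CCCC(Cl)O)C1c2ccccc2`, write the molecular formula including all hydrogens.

C15H21ClOS

Heavy atoms from the SMILES: 15 C, 1 Cl, 1 O, 1 S.
Implicit hydrogens by atom environment:
  5 × C: 2 H each → 10
  5 × C (aromatic): 1 H each → 5
  4 × C: 1 H each → 4
  1 × C (aromatic): no H
  1 × Cl: no H
  1 × O: 1 H
  1 × S: 1 H
  Total hydrogens = 21.
Molecular formula: C15H21ClOS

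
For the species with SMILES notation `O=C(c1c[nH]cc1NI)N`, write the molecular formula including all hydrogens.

Heavy atoms from the SMILES: 5 C, 1 I, 3 N, 1 O.
Implicit hydrogens by atom environment:
  2 × C (aromatic): 1 H each → 2
  2 × C (aromatic): no H
  1 × C: no H
  1 × I: no H
  1 × N: 2 H
  1 × N (aromatic): 1 H
  1 × N: 1 H
  1 × O: no H
  Total hydrogens = 6.
Molecular formula: C5H6IN3O

C5H6IN3O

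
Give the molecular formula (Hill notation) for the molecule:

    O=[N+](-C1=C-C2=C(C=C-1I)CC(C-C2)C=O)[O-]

C11H10INO3

Heavy atoms from the SMILES: 11 C, 1 I, 1 N, 3 O.
Implicit hydrogens by atom environment:
  4 × C (aromatic): no H
  3 × C: 2 H each → 6
  2 × C (aromatic): 1 H each → 2
  2 × C: 1 H each → 2
  2 × O: no H
  1 × I: no H
  1 × N (charge +1): no H
  1 × O (charge -1): no H
  Total hydrogens = 10.
Molecular formula: C11H10INO3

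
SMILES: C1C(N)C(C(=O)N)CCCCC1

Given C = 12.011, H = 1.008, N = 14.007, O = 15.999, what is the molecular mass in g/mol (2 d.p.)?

170.26

Molecular formula: C9H18N2O.
M = 9×12.011 + 18×1.008 + 2×14.007 + 1×15.999 = 170.26 g/mol.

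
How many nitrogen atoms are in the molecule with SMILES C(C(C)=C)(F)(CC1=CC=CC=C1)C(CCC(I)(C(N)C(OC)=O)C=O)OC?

1

The symbol for nitrogen appears 1 time in the SMILES.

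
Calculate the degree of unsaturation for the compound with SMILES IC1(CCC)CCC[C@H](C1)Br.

1

Molecular formula from the SMILES: C9H16BrI.
DoU = (2C + 2 + N − H − X)/2 = (2·9 + 2 + 0 − 16 − 2)/2 = 2/2 = 1.
(Structurally: 1 ring(s) + 0 π bond(s) = 1.)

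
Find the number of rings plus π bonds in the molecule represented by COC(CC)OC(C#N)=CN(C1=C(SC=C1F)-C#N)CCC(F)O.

Molecular formula from the SMILES: C15H17F2N3O3S.
DoU = (2C + 2 + N − H − X)/2 = (2·15 + 2 + 3 − 17 − 2)/2 = 16/2 = 8.
(Structurally: 1 ring(s) + 7 π bond(s) = 8.)

8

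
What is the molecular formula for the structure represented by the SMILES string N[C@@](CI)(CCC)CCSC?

Heavy atoms from the SMILES: 8 C, 1 I, 1 N, 1 S.
Implicit hydrogens by atom environment:
  5 × C: 2 H each → 10
  2 × C: 3 H each → 6
  1 × C: no H
  1 × I: no H
  1 × N: 2 H
  1 × S: no H
  Total hydrogens = 18.
Molecular formula: C8H18INS

C8H18INS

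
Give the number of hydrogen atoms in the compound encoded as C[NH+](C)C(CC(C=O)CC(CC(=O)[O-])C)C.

23

Hydrogens are implicit in SMILES; fill each atom to its normal valence:
  4 × C: 3 H each → 12
  4 × C: 1 H each → 4
  3 × C: 2 H each → 6
  2 × O: no H
  1 × C: no H
  1 × N (charge +1): 1 H
  1 × O (charge -1): no H
  Total hydrogens = 23.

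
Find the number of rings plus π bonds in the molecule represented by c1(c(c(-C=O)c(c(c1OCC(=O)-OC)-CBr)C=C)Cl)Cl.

7

Molecular formula from the SMILES: C13H11BrCl2O4.
DoU = (2C + 2 + N − H − X)/2 = (2·13 + 2 + 0 − 11 − 3)/2 = 14/2 = 7.
(Structurally: 1 ring(s) + 6 π bond(s) = 7.)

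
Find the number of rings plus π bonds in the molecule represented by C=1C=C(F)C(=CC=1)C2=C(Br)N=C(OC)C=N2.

Molecular formula from the SMILES: C11H8BrFN2O.
DoU = (2C + 2 + N − H − X)/2 = (2·11 + 2 + 2 − 8 − 2)/2 = 16/2 = 8.
(Structurally: 2 ring(s) + 6 π bond(s) = 8.)

8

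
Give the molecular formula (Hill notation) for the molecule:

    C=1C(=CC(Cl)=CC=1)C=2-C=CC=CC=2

Heavy atoms from the SMILES: 12 C, 1 Cl.
Implicit hydrogens by atom environment:
  9 × C (aromatic): 1 H each → 9
  3 × C (aromatic): no H
  1 × Cl: no H
  Total hydrogens = 9.
Molecular formula: C12H9Cl

C12H9Cl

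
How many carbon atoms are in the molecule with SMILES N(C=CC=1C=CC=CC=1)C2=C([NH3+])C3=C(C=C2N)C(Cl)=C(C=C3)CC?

20

The symbol for carbon appears 20 times in the SMILES. (Cl is a single chlorine, not C + l.)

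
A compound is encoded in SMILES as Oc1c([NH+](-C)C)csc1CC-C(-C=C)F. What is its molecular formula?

Heavy atoms from the SMILES: 11 C, 1 F, 1 N, 1 O, 1 S.
Implicit hydrogens by atom environment:
  3 × C: 2 H each → 6
  3 × C (aromatic): no H
  2 × C: 3 H each → 6
  2 × C: 1 H each → 2
  1 × C (aromatic): 1 H
  1 × F: no H
  1 × N (charge +1): 1 H
  1 × O: 1 H
  1 × S (aromatic): no H
  Total hydrogens = 17.
Net charge +1.
Molecular formula: C11H17FNOS+

C11H17FNOS+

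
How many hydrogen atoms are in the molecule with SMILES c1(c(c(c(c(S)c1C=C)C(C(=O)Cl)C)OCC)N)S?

16

Hydrogens are implicit in SMILES; fill each atom to its normal valence:
  6 × C (aromatic): no H
  2 × C: 3 H each → 6
  2 × C: 2 H each → 4
  2 × C: 1 H each → 2
  2 × O: no H
  2 × S: 1 H each → 2
  1 × C: no H
  1 × Cl: no H
  1 × N: 2 H
  Total hydrogens = 16.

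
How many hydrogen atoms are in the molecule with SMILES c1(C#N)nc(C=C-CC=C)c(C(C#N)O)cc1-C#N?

10

Hydrogens are implicit in SMILES; fill each atom to its normal valence:
  4 × C: 1 H each → 4
  4 × C (aromatic): no H
  3 × C: no H
  3 × N: no H
  2 × C: 2 H each → 4
  1 × C (aromatic): 1 H
  1 × N (aromatic): no H
  1 × O: 1 H
  Total hydrogens = 10.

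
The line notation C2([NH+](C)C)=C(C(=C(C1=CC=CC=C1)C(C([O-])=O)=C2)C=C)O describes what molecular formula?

Heavy atoms from the SMILES: 17 C, 1 N, 3 O.
Implicit hydrogens by atom environment:
  6 × C (aromatic): 1 H each → 6
  6 × C (aromatic): no H
  2 × C: 3 H each → 6
  1 × C: 2 H
  1 × C: 1 H
  1 × C: no H
  1 × N (charge +1): 1 H
  1 × O: 1 H
  1 × O: no H
  1 × O (charge -1): no H
  Total hydrogens = 17.
Molecular formula: C17H17NO3

C17H17NO3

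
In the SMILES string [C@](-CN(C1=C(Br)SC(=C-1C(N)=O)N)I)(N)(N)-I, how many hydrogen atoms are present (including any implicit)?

10

Hydrogens are implicit in SMILES; fill each atom to its normal valence:
  4 × C (aromatic): no H
  4 × N: 2 H each → 8
  2 × C: no H
  2 × I: no H
  1 × Br: no H
  1 × C: 2 H
  1 × N: no H
  1 × O: no H
  1 × S (aromatic): no H
  Total hydrogens = 10.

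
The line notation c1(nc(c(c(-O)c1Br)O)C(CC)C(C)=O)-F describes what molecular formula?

C10H11BrFNO3

Heavy atoms from the SMILES: 1 Br, 10 C, 1 F, 1 N, 3 O.
Implicit hydrogens by atom environment:
  5 × C (aromatic): no H
  2 × C: 3 H each → 6
  2 × O: 1 H each → 2
  1 × Br: no H
  1 × C: 2 H
  1 × C: 1 H
  1 × C: no H
  1 × F: no H
  1 × N (aromatic): no H
  1 × O: no H
  Total hydrogens = 11.
Molecular formula: C10H11BrFNO3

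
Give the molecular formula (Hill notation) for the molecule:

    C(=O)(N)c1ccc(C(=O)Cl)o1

C6H4ClNO3

Heavy atoms from the SMILES: 6 C, 1 Cl, 1 N, 3 O.
Implicit hydrogens by atom environment:
  2 × C (aromatic): 1 H each → 2
  2 × C (aromatic): no H
  2 × C: no H
  2 × O: no H
  1 × Cl: no H
  1 × N: 2 H
  1 × O (aromatic): no H
  Total hydrogens = 4.
Molecular formula: C6H4ClNO3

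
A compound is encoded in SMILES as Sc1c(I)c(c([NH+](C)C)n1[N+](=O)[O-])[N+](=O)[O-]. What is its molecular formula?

C6H8IN4O4S+

Heavy atoms from the SMILES: 6 C, 1 I, 4 N, 4 O, 1 S.
Implicit hydrogens by atom environment:
  4 × C (aromatic): no H
  2 × C: 3 H each → 6
  2 × N (charge +1): no H
  2 × O: no H
  2 × O (charge -1): no H
  1 × I: no H
  1 × N (charge +1): 1 H
  1 × N (aromatic): no H
  1 × S: 1 H
  Total hydrogens = 8.
Net charge +1.
Molecular formula: C6H8IN4O4S+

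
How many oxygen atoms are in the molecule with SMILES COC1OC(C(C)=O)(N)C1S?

The symbol for oxygen appears 3 times in the SMILES.

3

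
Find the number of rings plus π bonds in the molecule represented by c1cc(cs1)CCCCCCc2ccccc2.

Molecular formula from the SMILES: C16H20S.
DoU = (2C + 2 + N − H − X)/2 = (2·16 + 2 + 0 − 20 − 0)/2 = 14/2 = 7.
(Structurally: 2 ring(s) + 5 π bond(s) = 7.)

7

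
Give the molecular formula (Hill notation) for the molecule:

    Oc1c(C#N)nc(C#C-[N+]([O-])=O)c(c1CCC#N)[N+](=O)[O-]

C11H5N5O5

Heavy atoms from the SMILES: 11 C, 5 N, 5 O.
Implicit hydrogens by atom environment:
  5 × C (aromatic): no H
  4 × C: no H
  2 × C: 2 H each → 4
  2 × N (charge +1): no H
  2 × N: no H
  2 × O: no H
  2 × O (charge -1): no H
  1 × N (aromatic): no H
  1 × O: 1 H
  Total hydrogens = 5.
Molecular formula: C11H5N5O5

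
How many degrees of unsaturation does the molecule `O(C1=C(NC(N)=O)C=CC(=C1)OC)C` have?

5

Molecular formula from the SMILES: C9H12N2O3.
DoU = (2C + 2 + N − H − X)/2 = (2·9 + 2 + 2 − 12 − 0)/2 = 10/2 = 5.
(Structurally: 1 ring(s) + 4 π bond(s) = 5.)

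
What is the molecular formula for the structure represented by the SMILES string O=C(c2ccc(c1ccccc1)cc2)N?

C13H11NO

Heavy atoms from the SMILES: 13 C, 1 N, 1 O.
Implicit hydrogens by atom environment:
  9 × C (aromatic): 1 H each → 9
  3 × C (aromatic): no H
  1 × C: no H
  1 × N: 2 H
  1 × O: no H
  Total hydrogens = 11.
Molecular formula: C13H11NO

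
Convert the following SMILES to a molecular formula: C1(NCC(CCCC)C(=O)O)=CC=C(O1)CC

Heavy atoms from the SMILES: 13 C, 1 N, 3 O.
Implicit hydrogens by atom environment:
  5 × C: 2 H each → 10
  2 × C: 3 H each → 6
  2 × C (aromatic): 1 H each → 2
  2 × C (aromatic): no H
  1 × C: 1 H
  1 × C: no H
  1 × N: 1 H
  1 × O: 1 H
  1 × O (aromatic): no H
  1 × O: no H
  Total hydrogens = 21.
Molecular formula: C13H21NO3

C13H21NO3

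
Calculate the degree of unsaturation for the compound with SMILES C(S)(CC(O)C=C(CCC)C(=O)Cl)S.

2

Molecular formula from the SMILES: C9H15ClO2S2.
DoU = (2C + 2 + N − H − X)/2 = (2·9 + 2 + 0 − 15 − 1)/2 = 4/2 = 2.
(Structurally: 0 ring(s) + 2 π bond(s) = 2.)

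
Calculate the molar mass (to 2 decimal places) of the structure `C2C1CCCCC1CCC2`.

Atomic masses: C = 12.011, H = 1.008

138.25

Molecular formula: C10H18.
M = 10×12.011 + 18×1.008 = 138.25 g/mol.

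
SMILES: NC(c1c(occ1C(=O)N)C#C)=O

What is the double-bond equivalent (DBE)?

Molecular formula from the SMILES: C8H6N2O3.
DoU = (2C + 2 + N − H − X)/2 = (2·8 + 2 + 2 − 6 − 0)/2 = 14/2 = 7.
(Structurally: 1 ring(s) + 6 π bond(s) = 7.)

7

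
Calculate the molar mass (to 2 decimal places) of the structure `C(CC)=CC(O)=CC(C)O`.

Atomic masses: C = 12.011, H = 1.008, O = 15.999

Molecular formula: C8H14O2.
M = 8×12.011 + 14×1.008 + 2×15.999 = 142.20 g/mol.

142.20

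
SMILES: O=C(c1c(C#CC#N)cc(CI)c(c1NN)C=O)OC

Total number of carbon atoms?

The symbol for carbon appears 13 times in the SMILES. Lowercase c denotes aromatic carbon and counts toward C.

13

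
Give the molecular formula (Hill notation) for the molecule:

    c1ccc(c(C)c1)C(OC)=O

Heavy atoms from the SMILES: 9 C, 2 O.
Implicit hydrogens by atom environment:
  4 × C (aromatic): 1 H each → 4
  2 × C: 3 H each → 6
  2 × C (aromatic): no H
  2 × O: no H
  1 × C: no H
  Total hydrogens = 10.
Molecular formula: C9H10O2

C9H10O2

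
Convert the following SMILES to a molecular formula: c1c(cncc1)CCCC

C9H13N

Heavy atoms from the SMILES: 9 C, 1 N.
Implicit hydrogens by atom environment:
  4 × C (aromatic): 1 H each → 4
  3 × C: 2 H each → 6
  1 × C: 3 H
  1 × C (aromatic): no H
  1 × N (aromatic): no H
  Total hydrogens = 13.
Molecular formula: C9H13N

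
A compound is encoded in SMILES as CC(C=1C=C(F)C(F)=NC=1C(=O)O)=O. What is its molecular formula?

C8H5F2NO3

Heavy atoms from the SMILES: 8 C, 2 F, 1 N, 3 O.
Implicit hydrogens by atom environment:
  4 × C (aromatic): no H
  2 × C: no H
  2 × F: no H
  2 × O: no H
  1 × C: 3 H
  1 × C (aromatic): 1 H
  1 × N (aromatic): no H
  1 × O: 1 H
  Total hydrogens = 5.
Molecular formula: C8H5F2NO3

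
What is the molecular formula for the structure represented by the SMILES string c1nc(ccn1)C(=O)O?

Heavy atoms from the SMILES: 5 C, 2 N, 2 O.
Implicit hydrogens by atom environment:
  3 × C (aromatic): 1 H each → 3
  2 × N (aromatic): no H
  1 × C (aromatic): no H
  1 × C: no H
  1 × O: 1 H
  1 × O: no H
  Total hydrogens = 4.
Molecular formula: C5H4N2O2

C5H4N2O2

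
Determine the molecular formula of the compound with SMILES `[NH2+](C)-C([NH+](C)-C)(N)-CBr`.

Heavy atoms from the SMILES: 1 Br, 5 C, 3 N.
Implicit hydrogens by atom environment:
  3 × C: 3 H each → 9
  1 × Br: no H
  1 × C: 2 H
  1 × C: no H
  1 × N: 2 H
  1 × N (charge +1): 2 H
  1 × N (charge +1): 1 H
  Total hydrogens = 16.
Net charge +2.
Molecular formula: [C5H16BrN3]2+

[C5H16BrN3]2+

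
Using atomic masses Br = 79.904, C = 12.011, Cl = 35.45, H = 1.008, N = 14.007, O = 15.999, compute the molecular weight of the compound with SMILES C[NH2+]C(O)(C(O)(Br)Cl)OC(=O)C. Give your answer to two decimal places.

263.49

Molecular formula: C5H10BrClNO4+.
M = 1×79.904 + 5×12.011 + 1×35.45 + 10×1.008 + 1×14.007 + 4×15.999 = 263.49 g/mol.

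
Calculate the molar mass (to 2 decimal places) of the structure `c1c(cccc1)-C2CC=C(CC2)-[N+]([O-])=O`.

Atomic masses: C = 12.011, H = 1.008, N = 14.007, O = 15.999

203.24

Molecular formula: C12H13NO2.
M = 12×12.011 + 13×1.008 + 1×14.007 + 2×15.999 = 203.24 g/mol.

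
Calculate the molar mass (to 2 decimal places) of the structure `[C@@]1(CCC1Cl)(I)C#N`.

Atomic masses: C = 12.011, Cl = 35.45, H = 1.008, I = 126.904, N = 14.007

Molecular formula: C5H5ClIN.
M = 5×12.011 + 1×35.45 + 5×1.008 + 1×126.904 + 1×14.007 = 241.46 g/mol.

241.46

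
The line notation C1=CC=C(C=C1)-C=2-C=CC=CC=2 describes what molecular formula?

C12H10

Heavy atoms from the SMILES: 12 C.
Implicit hydrogens by atom environment:
  10 × C (aromatic): 1 H each → 10
  2 × C (aromatic): no H
  Total hydrogens = 10.
Molecular formula: C12H10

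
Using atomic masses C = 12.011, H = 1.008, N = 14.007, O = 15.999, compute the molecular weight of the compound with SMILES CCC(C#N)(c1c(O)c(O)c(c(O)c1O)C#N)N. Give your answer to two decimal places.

249.23

Molecular formula: C11H11N3O4.
M = 11×12.011 + 11×1.008 + 3×14.007 + 4×15.999 = 249.23 g/mol.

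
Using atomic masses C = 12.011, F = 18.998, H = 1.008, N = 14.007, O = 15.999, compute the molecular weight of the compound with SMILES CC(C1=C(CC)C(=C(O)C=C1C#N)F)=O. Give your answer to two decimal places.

207.20

Molecular formula: C11H10FNO2.
M = 11×12.011 + 1×18.998 + 10×1.008 + 1×14.007 + 2×15.999 = 207.20 g/mol.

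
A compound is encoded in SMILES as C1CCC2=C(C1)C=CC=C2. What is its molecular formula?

Heavy atoms from the SMILES: 10 C.
Implicit hydrogens by atom environment:
  4 × C: 2 H each → 8
  4 × C (aromatic): 1 H each → 4
  2 × C (aromatic): no H
  Total hydrogens = 12.
Molecular formula: C10H12

C10H12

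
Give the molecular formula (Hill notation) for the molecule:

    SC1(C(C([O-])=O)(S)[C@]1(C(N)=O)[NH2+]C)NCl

C6H10ClN3O3S2

Heavy atoms from the SMILES: 6 C, 1 Cl, 3 N, 3 O, 2 S.
Implicit hydrogens by atom environment:
  5 × C: no H
  2 × O: no H
  2 × S: 1 H each → 2
  1 × C: 3 H
  1 × Cl: no H
  1 × N: 2 H
  1 × N (charge +1): 2 H
  1 × N: 1 H
  1 × O (charge -1): no H
  Total hydrogens = 10.
Molecular formula: C6H10ClN3O3S2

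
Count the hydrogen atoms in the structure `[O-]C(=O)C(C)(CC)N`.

Hydrogens are implicit in SMILES; fill each atom to its normal valence:
  2 × C: 3 H each → 6
  2 × C: no H
  1 × C: 2 H
  1 × N: 2 H
  1 × O: no H
  1 × O (charge -1): no H
  Total hydrogens = 10.

10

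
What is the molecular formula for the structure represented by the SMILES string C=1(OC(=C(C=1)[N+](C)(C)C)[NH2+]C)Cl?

[C8H15ClN2O]2+

Heavy atoms from the SMILES: 8 C, 1 Cl, 2 N, 1 O.
Implicit hydrogens by atom environment:
  4 × C: 3 H each → 12
  3 × C (aromatic): no H
  1 × C (aromatic): 1 H
  1 × Cl: no H
  1 × N (charge +1): 2 H
  1 × N (charge +1): no H
  1 × O (aromatic): no H
  Total hydrogens = 15.
Net charge +2.
Molecular formula: [C8H15ClN2O]2+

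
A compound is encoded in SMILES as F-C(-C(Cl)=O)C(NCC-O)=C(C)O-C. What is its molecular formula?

C8H13ClFNO3

Heavy atoms from the SMILES: 8 C, 1 Cl, 1 F, 1 N, 3 O.
Implicit hydrogens by atom environment:
  3 × C: no H
  2 × C: 3 H each → 6
  2 × C: 2 H each → 4
  2 × O: no H
  1 × C: 1 H
  1 × Cl: no H
  1 × F: no H
  1 × N: 1 H
  1 × O: 1 H
  Total hydrogens = 13.
Molecular formula: C8H13ClFNO3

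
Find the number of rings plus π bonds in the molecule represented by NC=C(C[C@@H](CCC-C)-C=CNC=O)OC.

Molecular formula from the SMILES: C12H22N2O2.
DoU = (2C + 2 + N − H − X)/2 = (2·12 + 2 + 2 − 22 − 0)/2 = 6/2 = 3.
(Structurally: 0 ring(s) + 3 π bond(s) = 3.)

3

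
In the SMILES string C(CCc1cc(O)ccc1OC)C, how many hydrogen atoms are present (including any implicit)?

Hydrogens are implicit in SMILES; fill each atom to its normal valence:
  3 × C: 2 H each → 6
  3 × C (aromatic): 1 H each → 3
  3 × C (aromatic): no H
  2 × C: 3 H each → 6
  1 × O: 1 H
  1 × O: no H
  Total hydrogens = 16.

16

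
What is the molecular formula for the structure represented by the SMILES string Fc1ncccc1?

Heavy atoms from the SMILES: 5 C, 1 F, 1 N.
Implicit hydrogens by atom environment:
  4 × C (aromatic): 1 H each → 4
  1 × C (aromatic): no H
  1 × F: no H
  1 × N (aromatic): no H
  Total hydrogens = 4.
Molecular formula: C5H4FN

C5H4FN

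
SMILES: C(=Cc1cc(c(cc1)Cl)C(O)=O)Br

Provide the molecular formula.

C9H6BrClO2

Heavy atoms from the SMILES: 1 Br, 9 C, 1 Cl, 2 O.
Implicit hydrogens by atom environment:
  3 × C (aromatic): 1 H each → 3
  3 × C (aromatic): no H
  2 × C: 1 H each → 2
  1 × Br: no H
  1 × C: no H
  1 × Cl: no H
  1 × O: 1 H
  1 × O: no H
  Total hydrogens = 6.
Molecular formula: C9H6BrClO2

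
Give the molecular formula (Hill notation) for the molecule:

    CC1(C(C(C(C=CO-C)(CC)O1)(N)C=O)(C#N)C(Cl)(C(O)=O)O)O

Heavy atoms from the SMILES: 14 C, 1 Cl, 2 N, 7 O.
Implicit hydrogens by atom environment:
  7 × C: no H
  4 × O: no H
  3 × C: 3 H each → 9
  3 × C: 1 H each → 3
  3 × O: 1 H each → 3
  1 × C: 2 H
  1 × Cl: no H
  1 × N: 2 H
  1 × N: no H
  Total hydrogens = 19.
Molecular formula: C14H19ClN2O7

C14H19ClN2O7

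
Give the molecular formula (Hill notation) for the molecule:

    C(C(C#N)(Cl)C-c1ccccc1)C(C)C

Heavy atoms from the SMILES: 13 C, 1 Cl, 1 N.
Implicit hydrogens by atom environment:
  5 × C (aromatic): 1 H each → 5
  2 × C: 3 H each → 6
  2 × C: 2 H each → 4
  2 × C: no H
  1 × C: 1 H
  1 × C (aromatic): no H
  1 × Cl: no H
  1 × N: no H
  Total hydrogens = 16.
Molecular formula: C13H16ClN

C13H16ClN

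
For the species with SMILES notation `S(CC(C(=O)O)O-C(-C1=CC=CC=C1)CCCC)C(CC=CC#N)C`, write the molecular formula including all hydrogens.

C20H27NO3S

Heavy atoms from the SMILES: 20 C, 1 N, 3 O, 1 S.
Implicit hydrogens by atom environment:
  5 × C: 2 H each → 10
  5 × C: 1 H each → 5
  5 × C (aromatic): 1 H each → 5
  2 × C: 3 H each → 6
  2 × C: no H
  2 × O: no H
  1 × C (aromatic): no H
  1 × N: no H
  1 × O: 1 H
  1 × S: no H
  Total hydrogens = 27.
Molecular formula: C20H27NO3S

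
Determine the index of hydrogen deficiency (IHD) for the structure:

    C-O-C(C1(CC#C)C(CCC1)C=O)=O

5

Molecular formula from the SMILES: C11H14O3.
DoU = (2C + 2 + N − H − X)/2 = (2·11 + 2 + 0 − 14 − 0)/2 = 10/2 = 5.
(Structurally: 1 ring(s) + 4 π bond(s) = 5.)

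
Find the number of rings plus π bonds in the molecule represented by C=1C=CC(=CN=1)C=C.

Molecular formula from the SMILES: C7H7N.
DoU = (2C + 2 + N − H − X)/2 = (2·7 + 2 + 1 − 7 − 0)/2 = 10/2 = 5.
(Structurally: 1 ring(s) + 4 π bond(s) = 5.)

5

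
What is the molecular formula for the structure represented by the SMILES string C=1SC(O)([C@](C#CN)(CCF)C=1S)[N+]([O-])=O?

C8H9FN2O3S2

Heavy atoms from the SMILES: 8 C, 1 F, 2 N, 3 O, 2 S.
Implicit hydrogens by atom environment:
  5 × C: no H
  2 × C: 2 H each → 4
  1 × C: 1 H
  1 × F: no H
  1 × N: 2 H
  1 × N (charge +1): no H
  1 × O: 1 H
  1 × O: no H
  1 × O (charge -1): no H
  1 × S: 1 H
  1 × S: no H
  Total hydrogens = 9.
Molecular formula: C8H9FN2O3S2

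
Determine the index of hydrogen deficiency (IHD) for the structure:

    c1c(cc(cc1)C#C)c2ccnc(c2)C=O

Molecular formula from the SMILES: C14H9NO.
DoU = (2C + 2 + N − H − X)/2 = (2·14 + 2 + 1 − 9 − 0)/2 = 22/2 = 11.
(Structurally: 2 ring(s) + 9 π bond(s) = 11.)

11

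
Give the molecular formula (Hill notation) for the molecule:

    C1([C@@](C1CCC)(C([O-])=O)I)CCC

C10H16IO2-

Heavy atoms from the SMILES: 10 C, 1 I, 2 O.
Implicit hydrogens by atom environment:
  4 × C: 2 H each → 8
  2 × C: 3 H each → 6
  2 × C: 1 H each → 2
  2 × C: no H
  1 × I: no H
  1 × O: no H
  1 × O (charge -1): no H
  Total hydrogens = 16.
Net charge -1.
Molecular formula: C10H16IO2-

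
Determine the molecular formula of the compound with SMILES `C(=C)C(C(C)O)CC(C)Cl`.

C8H15ClO

Heavy atoms from the SMILES: 8 C, 1 Cl, 1 O.
Implicit hydrogens by atom environment:
  4 × C: 1 H each → 4
  2 × C: 3 H each → 6
  2 × C: 2 H each → 4
  1 × Cl: no H
  1 × O: 1 H
  Total hydrogens = 15.
Molecular formula: C8H15ClO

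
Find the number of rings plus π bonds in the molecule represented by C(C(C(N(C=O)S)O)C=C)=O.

3

Molecular formula from the SMILES: C6H9NO3S.
DoU = (2C + 2 + N − H − X)/2 = (2·6 + 2 + 1 − 9 − 0)/2 = 6/2 = 3.
(Structurally: 0 ring(s) + 3 π bond(s) = 3.)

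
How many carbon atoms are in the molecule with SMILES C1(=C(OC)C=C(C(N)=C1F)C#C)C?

The symbol for carbon appears 10 times in the SMILES.

10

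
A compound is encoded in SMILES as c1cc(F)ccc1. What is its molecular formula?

Heavy atoms from the SMILES: 6 C, 1 F.
Implicit hydrogens by atom environment:
  5 × C (aromatic): 1 H each → 5
  1 × C (aromatic): no H
  1 × F: no H
  Total hydrogens = 5.
Molecular formula: C6H5F

C6H5F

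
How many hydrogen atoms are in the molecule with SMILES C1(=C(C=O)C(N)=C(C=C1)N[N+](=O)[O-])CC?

11

Hydrogens are implicit in SMILES; fill each atom to its normal valence:
  4 × C (aromatic): no H
  2 × C (aromatic): 1 H each → 2
  2 × O: no H
  1 × C: 3 H
  1 × C: 2 H
  1 × C: 1 H
  1 × N: 2 H
  1 × N: 1 H
  1 × N (charge +1): no H
  1 × O (charge -1): no H
  Total hydrogens = 11.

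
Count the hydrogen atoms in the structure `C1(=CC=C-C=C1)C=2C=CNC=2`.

Hydrogens are implicit in SMILES; fill each atom to its normal valence:
  8 × C (aromatic): 1 H each → 8
  2 × C (aromatic): no H
  1 × N (aromatic): 1 H
  Total hydrogens = 9.

9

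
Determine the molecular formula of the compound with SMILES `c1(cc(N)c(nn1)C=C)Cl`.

Heavy atoms from the SMILES: 6 C, 1 Cl, 3 N.
Implicit hydrogens by atom environment:
  3 × C (aromatic): no H
  2 × N (aromatic): no H
  1 × C: 2 H
  1 × C (aromatic): 1 H
  1 × C: 1 H
  1 × Cl: no H
  1 × N: 2 H
  Total hydrogens = 6.
Molecular formula: C6H6ClN3

C6H6ClN3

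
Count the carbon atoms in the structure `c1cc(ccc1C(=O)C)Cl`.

8

The symbol for carbon appears 8 times in the SMILES. Lowercase c denotes aromatic carbon and counts toward C.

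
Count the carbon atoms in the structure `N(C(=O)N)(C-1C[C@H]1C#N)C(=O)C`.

The symbol for carbon appears 7 times in the SMILES.

7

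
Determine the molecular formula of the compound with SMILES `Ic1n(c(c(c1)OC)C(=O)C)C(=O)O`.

C8H8INO4

Heavy atoms from the SMILES: 8 C, 1 I, 1 N, 4 O.
Implicit hydrogens by atom environment:
  3 × C (aromatic): no H
  3 × O: no H
  2 × C: 3 H each → 6
  2 × C: no H
  1 × C (aromatic): 1 H
  1 × I: no H
  1 × N (aromatic): no H
  1 × O: 1 H
  Total hydrogens = 8.
Molecular formula: C8H8INO4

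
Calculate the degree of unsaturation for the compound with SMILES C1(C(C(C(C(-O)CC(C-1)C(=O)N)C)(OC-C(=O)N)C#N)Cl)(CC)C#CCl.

7

Molecular formula from the SMILES: C17H23Cl2N3O4.
DoU = (2C + 2 + N − H − X)/2 = (2·17 + 2 + 3 − 23 − 2)/2 = 14/2 = 7.
(Structurally: 1 ring(s) + 6 π bond(s) = 7.)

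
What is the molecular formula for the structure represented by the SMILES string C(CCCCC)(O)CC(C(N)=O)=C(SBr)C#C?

Heavy atoms from the SMILES: 1 Br, 12 C, 1 N, 2 O, 1 S.
Implicit hydrogens by atom environment:
  5 × C: 2 H each → 10
  4 × C: no H
  2 × C: 1 H each → 2
  1 × Br: no H
  1 × C: 3 H
  1 × N: 2 H
  1 × O: 1 H
  1 × O: no H
  1 × S: no H
  Total hydrogens = 18.
Molecular formula: C12H18BrNO2S

C12H18BrNO2S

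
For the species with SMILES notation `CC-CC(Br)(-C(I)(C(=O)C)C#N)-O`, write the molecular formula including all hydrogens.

C8H11BrINO2

Heavy atoms from the SMILES: 1 Br, 8 C, 1 I, 1 N, 2 O.
Implicit hydrogens by atom environment:
  4 × C: no H
  2 × C: 3 H each → 6
  2 × C: 2 H each → 4
  1 × Br: no H
  1 × I: no H
  1 × N: no H
  1 × O: 1 H
  1 × O: no H
  Total hydrogens = 11.
Molecular formula: C8H11BrINO2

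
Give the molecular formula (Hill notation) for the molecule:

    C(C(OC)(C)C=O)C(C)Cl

Heavy atoms from the SMILES: 7 C, 1 Cl, 2 O.
Implicit hydrogens by atom environment:
  3 × C: 3 H each → 9
  2 × C: 1 H each → 2
  2 × O: no H
  1 × C: 2 H
  1 × C: no H
  1 × Cl: no H
  Total hydrogens = 13.
Molecular formula: C7H13ClO2

C7H13ClO2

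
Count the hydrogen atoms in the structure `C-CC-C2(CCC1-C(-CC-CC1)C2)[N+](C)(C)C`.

Hydrogens are implicit in SMILES; fill each atom to its normal valence:
  9 × C: 2 H each → 18
  4 × C: 3 H each → 12
  2 × C: 1 H each → 2
  1 × C: no H
  1 × N (charge +1): no H
  Total hydrogens = 32.

32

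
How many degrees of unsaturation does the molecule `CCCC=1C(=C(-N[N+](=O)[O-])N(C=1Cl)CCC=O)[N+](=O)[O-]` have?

Molecular formula from the SMILES: C10H13ClN4O5.
DoU = (2C + 2 + N − H − X)/2 = (2·10 + 2 + 4 − 13 − 1)/2 = 12/2 = 6.
(Structurally: 1 ring(s) + 5 π bond(s) = 6.)

6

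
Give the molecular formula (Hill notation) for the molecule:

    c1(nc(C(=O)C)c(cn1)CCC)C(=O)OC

Heavy atoms from the SMILES: 11 C, 2 N, 3 O.
Implicit hydrogens by atom environment:
  3 × C: 3 H each → 9
  3 × C (aromatic): no H
  3 × O: no H
  2 × C: 2 H each → 4
  2 × C: no H
  2 × N (aromatic): no H
  1 × C (aromatic): 1 H
  Total hydrogens = 14.
Molecular formula: C11H14N2O3

C11H14N2O3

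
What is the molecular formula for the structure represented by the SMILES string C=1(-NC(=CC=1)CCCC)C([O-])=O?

Heavy atoms from the SMILES: 9 C, 1 N, 2 O.
Implicit hydrogens by atom environment:
  3 × C: 2 H each → 6
  2 × C (aromatic): 1 H each → 2
  2 × C (aromatic): no H
  1 × C: 3 H
  1 × C: no H
  1 × N (aromatic): 1 H
  1 × O: no H
  1 × O (charge -1): no H
  Total hydrogens = 12.
Net charge -1.
Molecular formula: C9H12NO2-

C9H12NO2-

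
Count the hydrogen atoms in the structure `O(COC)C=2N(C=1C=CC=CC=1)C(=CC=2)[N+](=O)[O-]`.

12

Hydrogens are implicit in SMILES; fill each atom to its normal valence:
  7 × C (aromatic): 1 H each → 7
  3 × C (aromatic): no H
  3 × O: no H
  1 × C: 3 H
  1 × C: 2 H
  1 × N (aromatic): no H
  1 × N (charge +1): no H
  1 × O (charge -1): no H
  Total hydrogens = 12.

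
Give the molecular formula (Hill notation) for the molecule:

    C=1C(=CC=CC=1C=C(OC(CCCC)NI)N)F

C13H18FIN2O

Heavy atoms from the SMILES: 13 C, 1 F, 1 I, 2 N, 1 O.
Implicit hydrogens by atom environment:
  4 × C (aromatic): 1 H each → 4
  3 × C: 2 H each → 6
  2 × C: 1 H each → 2
  2 × C (aromatic): no H
  1 × C: 3 H
  1 × C: no H
  1 × F: no H
  1 × I: no H
  1 × N: 2 H
  1 × N: 1 H
  1 × O: no H
  Total hydrogens = 18.
Molecular formula: C13H18FIN2O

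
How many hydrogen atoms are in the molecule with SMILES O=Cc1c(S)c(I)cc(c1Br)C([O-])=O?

3

Hydrogens are implicit in SMILES; fill each atom to its normal valence:
  5 × C (aromatic): no H
  2 × O: no H
  1 × Br: no H
  1 × C (aromatic): 1 H
  1 × C: 1 H
  1 × C: no H
  1 × I: no H
  1 × O (charge -1): no H
  1 × S: 1 H
  Total hydrogens = 3.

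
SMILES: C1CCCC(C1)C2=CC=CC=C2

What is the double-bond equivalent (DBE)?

5

Molecular formula from the SMILES: C12H16.
DoU = (2C + 2 + N − H − X)/2 = (2·12 + 2 + 0 − 16 − 0)/2 = 10/2 = 5.
(Structurally: 2 ring(s) + 3 π bond(s) = 5.)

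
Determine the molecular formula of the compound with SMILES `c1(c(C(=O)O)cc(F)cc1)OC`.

Heavy atoms from the SMILES: 8 C, 1 F, 3 O.
Implicit hydrogens by atom environment:
  3 × C (aromatic): 1 H each → 3
  3 × C (aromatic): no H
  2 × O: no H
  1 × C: 3 H
  1 × C: no H
  1 × F: no H
  1 × O: 1 H
  Total hydrogens = 7.
Molecular formula: C8H7FO3

C8H7FO3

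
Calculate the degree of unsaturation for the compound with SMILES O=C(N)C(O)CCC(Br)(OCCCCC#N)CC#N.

Molecular formula from the SMILES: C12H18BrN3O3.
DoU = (2C + 2 + N − H − X)/2 = (2·12 + 2 + 3 − 18 − 1)/2 = 10/2 = 5.
(Structurally: 0 ring(s) + 5 π bond(s) = 5.)

5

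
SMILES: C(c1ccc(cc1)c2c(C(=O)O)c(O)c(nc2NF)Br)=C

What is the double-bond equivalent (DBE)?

10

Molecular formula from the SMILES: C14H10BrFN2O3.
DoU = (2C + 2 + N − H − X)/2 = (2·14 + 2 + 2 − 10 − 2)/2 = 20/2 = 10.
(Structurally: 2 ring(s) + 8 π bond(s) = 10.)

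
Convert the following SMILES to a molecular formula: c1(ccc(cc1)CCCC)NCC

C12H19N

Heavy atoms from the SMILES: 12 C, 1 N.
Implicit hydrogens by atom environment:
  4 × C: 2 H each → 8
  4 × C (aromatic): 1 H each → 4
  2 × C: 3 H each → 6
  2 × C (aromatic): no H
  1 × N: 1 H
  Total hydrogens = 19.
Molecular formula: C12H19N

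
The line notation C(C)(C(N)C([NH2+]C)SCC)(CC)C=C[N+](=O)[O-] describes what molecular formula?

Heavy atoms from the SMILES: 11 C, 3 N, 2 O, 1 S.
Implicit hydrogens by atom environment:
  4 × C: 3 H each → 12
  4 × C: 1 H each → 4
  2 × C: 2 H each → 4
  1 × C: no H
  1 × N: 2 H
  1 × N (charge +1): 2 H
  1 × N (charge +1): no H
  1 × O: no H
  1 × O (charge -1): no H
  1 × S: no H
  Total hydrogens = 24.
Net charge +1.
Molecular formula: C11H24N3O2S+

C11H24N3O2S+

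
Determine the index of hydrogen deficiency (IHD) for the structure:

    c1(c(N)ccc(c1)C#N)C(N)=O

7

Molecular formula from the SMILES: C8H7N3O.
DoU = (2C + 2 + N − H − X)/2 = (2·8 + 2 + 3 − 7 − 0)/2 = 14/2 = 7.
(Structurally: 1 ring(s) + 6 π bond(s) = 7.)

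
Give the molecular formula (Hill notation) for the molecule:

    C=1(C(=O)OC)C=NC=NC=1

Heavy atoms from the SMILES: 6 C, 2 N, 2 O.
Implicit hydrogens by atom environment:
  3 × C (aromatic): 1 H each → 3
  2 × N (aromatic): no H
  2 × O: no H
  1 × C: 3 H
  1 × C (aromatic): no H
  1 × C: no H
  Total hydrogens = 6.
Molecular formula: C6H6N2O2

C6H6N2O2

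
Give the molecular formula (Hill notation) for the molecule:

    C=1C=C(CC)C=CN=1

C7H9N

Heavy atoms from the SMILES: 7 C, 1 N.
Implicit hydrogens by atom environment:
  4 × C (aromatic): 1 H each → 4
  1 × C: 3 H
  1 × C: 2 H
  1 × C (aromatic): no H
  1 × N (aromatic): no H
  Total hydrogens = 9.
Molecular formula: C7H9N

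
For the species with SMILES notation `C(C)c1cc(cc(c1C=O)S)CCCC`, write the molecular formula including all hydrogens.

C13H18OS

Heavy atoms from the SMILES: 13 C, 1 O, 1 S.
Implicit hydrogens by atom environment:
  4 × C: 2 H each → 8
  4 × C (aromatic): no H
  2 × C: 3 H each → 6
  2 × C (aromatic): 1 H each → 2
  1 × C: 1 H
  1 × O: no H
  1 × S: 1 H
  Total hydrogens = 18.
Molecular formula: C13H18OS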